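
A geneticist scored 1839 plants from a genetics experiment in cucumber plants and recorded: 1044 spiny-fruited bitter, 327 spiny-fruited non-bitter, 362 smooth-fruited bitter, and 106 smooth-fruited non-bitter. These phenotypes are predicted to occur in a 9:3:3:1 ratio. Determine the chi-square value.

2.560

The 9:3:3:1 ratio has 16 parts, so with N = 1839 the expected counts are:
  spiny-fruited bitter: 1839 × 9/16 = 1034.4375
  spiny-fruited non-bitter: 1839 × 3/16 = 344.8125
  smooth-fruited bitter: 1839 × 3/16 = 344.8125
  smooth-fruited non-bitter: 1839 × 1/16 = 114.9375
χ² = Σ (O − E)² / E
  spiny-fruited bitter: (1044 − 1034.4375)² / 1034.4375 = 0.0884
  spiny-fruited non-bitter: (327 − 344.8125)² / 344.8125 = 0.9202
  smooth-fruited bitter: (362 − 344.8125)² / 344.8125 = 0.8567
  smooth-fruited non-bitter: (106 − 114.9375)² / 114.9375 = 0.6950
χ² = 0.0884 + 0.9202 + 0.8567 + 0.6950 = 2.5603 ≈ 2.560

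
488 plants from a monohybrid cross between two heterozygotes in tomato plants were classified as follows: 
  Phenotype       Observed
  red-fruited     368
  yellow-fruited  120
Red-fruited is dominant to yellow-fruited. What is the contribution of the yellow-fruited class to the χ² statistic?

0.033

For a monohybrid cross between heterozygotes with complete dominance, the expected phenotypic ratio is 3:1.
Under the 3:1 hypothesis (Σ ratio = 4, N = 488):
  red-fruited: 488 × 3/4 = 366
  yellow-fruited: 488 × 1/4 = 122
Contribution of yellow-fruited: (120 − 122)² / 122 = 0.0328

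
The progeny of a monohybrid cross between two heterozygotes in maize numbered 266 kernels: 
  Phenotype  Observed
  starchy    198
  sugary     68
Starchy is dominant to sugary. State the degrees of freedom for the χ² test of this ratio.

1

For a monohybrid cross between heterozygotes with complete dominance, the expected phenotypic ratio is 3:1.
A goodness-of-fit test with 2 phenotype classes has df = 2 − 1 = 1.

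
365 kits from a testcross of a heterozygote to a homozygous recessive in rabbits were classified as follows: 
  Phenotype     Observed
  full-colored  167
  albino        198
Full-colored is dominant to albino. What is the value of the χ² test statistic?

A testcross of a heterozygote (Aa × aa) gives a 1:1 phenotypic ratio.
Under the 1:1 hypothesis (Σ ratio = 2, N = 365):
  full-colored: 365 × 1/2 = 182.5
  albino: 365 × 1/2 = 182.5
χ² = Σ (O − E)² / E
  full-colored: (167 − 182.5)² / 182.5 = 1.3164
  albino: (198 − 182.5)² / 182.5 = 1.3164
χ² = 1.3164 + 1.3164 = 2.6328 ≈ 2.633

2.633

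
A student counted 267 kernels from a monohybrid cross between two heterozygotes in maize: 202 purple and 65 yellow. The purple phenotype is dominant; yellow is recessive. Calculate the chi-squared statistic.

For a monohybrid cross between heterozygotes with complete dominance, the expected phenotypic ratio is 3:1.
The 3:1 ratio has 4 parts, so with N = 267 the expected counts are:
  purple: 267 × 3/4 = 200.25
  yellow: 267 × 1/4 = 66.75
χ² = Σ (O − E)² / E
  purple: (202 − 200.25)² / 200.25 = 0.0153
  yellow: (65 − 66.75)² / 66.75 = 0.0459
χ² = 0.0153 + 0.0459 = 0.0612 ≈ 0.061

0.061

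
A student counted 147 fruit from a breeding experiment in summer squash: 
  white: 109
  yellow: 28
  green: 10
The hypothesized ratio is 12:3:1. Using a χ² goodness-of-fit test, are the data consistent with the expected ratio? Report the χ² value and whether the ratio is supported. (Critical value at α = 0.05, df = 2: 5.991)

0.093; consistent

Total ratio parts = 16. Expected numbers out of 147:
  white: 147 × 12/16 = 110.25
  yellow: 147 × 3/16 = 27.5625
  green: 147 × 1/16 = 9.1875
χ² = Σ (O − E)² / E
  white: (109 − 110.25)² / 110.25 = 0.0142
  yellow: (28 − 27.5625)² / 27.5625 = 0.0069
  green: (10 − 9.1875)² / 9.1875 = 0.0719
χ² = 0.0142 + 0.0069 + 0.0719 = 0.093
Degrees of freedom = 3 − 1 = 2; critical value at α = 0.05 is 5.991.
Since 0.093 < 5.991, we fail to reject the null hypothesis — the data are consistent with the 12:3:1 ratio.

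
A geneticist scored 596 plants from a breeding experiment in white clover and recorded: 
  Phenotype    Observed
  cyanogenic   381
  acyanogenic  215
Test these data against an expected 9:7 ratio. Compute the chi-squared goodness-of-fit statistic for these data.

The 9:7 ratio has 16 parts, so with N = 596 the expected counts are:
  cyanogenic: 596 × 9/16 = 335.25
  acyanogenic: 596 × 7/16 = 260.75
χ² = Σ (O − E)² / E
  cyanogenic: (381 − 335.25)² / 335.25 = 6.2433
  acyanogenic: (215 − 260.75)² / 260.75 = 8.0271
χ² = 6.2433 + 8.0271 = 14.2704 ≈ 14.270

14.270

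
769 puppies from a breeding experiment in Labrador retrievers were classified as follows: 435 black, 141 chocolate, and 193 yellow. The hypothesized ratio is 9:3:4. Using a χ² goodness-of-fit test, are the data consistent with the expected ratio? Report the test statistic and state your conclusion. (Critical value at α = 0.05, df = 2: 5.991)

0.087; consistent

Expected counts for N = 769 under a 9:3:4 ratio (total parts = 16):
  black: 769 × 9/16 = 432.5625
  chocolate: 769 × 3/16 = 144.1875
  yellow: 769 × 4/16 = 192.25
χ² = Σ (O − E)² / E
  black: (435 − 432.5625)² / 432.5625 = 0.0137
  chocolate: (141 − 144.1875)² / 144.1875 = 0.0705
  yellow: (193 − 192.25)² / 192.25 = 0.0029
χ² = 0.0137 + 0.0705 + 0.0029 = 0.0871 ≈ 0.087
Degrees of freedom = 3 − 1 = 2; critical value at α = 0.05 is 5.991.
Since 0.087 < 5.991, we fail to reject the null hypothesis — the data are consistent with the 9:3:4 ratio.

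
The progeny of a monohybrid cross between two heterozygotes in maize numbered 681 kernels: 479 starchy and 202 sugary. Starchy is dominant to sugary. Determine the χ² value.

7.895

For a monohybrid cross between heterozygotes with complete dominance, the expected phenotypic ratio is 3:1.
The 3:1 ratio has 4 parts, so with N = 681 the expected counts are:
  starchy: 681 × 3/4 = 510.75
  sugary: 681 × 1/4 = 170.25
χ² = Σ (O − E)² / E
  starchy: (479 − 510.75)² / 510.75 = 1.9737
  sugary: (202 − 170.25)² / 170.25 = 5.9211
χ² = 1.9737 + 5.9211 = 7.8948 ≈ 7.895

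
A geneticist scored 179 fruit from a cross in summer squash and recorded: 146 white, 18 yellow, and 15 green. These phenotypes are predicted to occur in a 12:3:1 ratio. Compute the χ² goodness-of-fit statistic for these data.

9.544

The 12:3:1 ratio has 16 parts, so with N = 179 the expected counts are:
  white: 179 × 12/16 = 134.25
  yellow: 179 × 3/16 = 33.5625
  green: 179 × 1/16 = 11.1875
χ² = Σ (O − E)² / E
  white: (146 − 134.25)² / 134.25 = 1.0284
  yellow: (18 − 33.5625)² / 33.5625 = 7.2161
  green: (15 − 11.1875)² / 11.1875 = 1.2992
χ² = 1.0284 + 7.2161 + 1.2992 = 9.5437 ≈ 9.544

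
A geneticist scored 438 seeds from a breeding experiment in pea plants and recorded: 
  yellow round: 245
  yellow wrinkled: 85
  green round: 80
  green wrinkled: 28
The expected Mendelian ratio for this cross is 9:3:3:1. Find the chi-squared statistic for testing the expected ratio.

Under the 9:3:3:1 hypothesis (Σ ratio = 16, N = 438):
  yellow round: 438 × 9/16 = 246.375
  yellow wrinkled: 438 × 3/16 = 82.125
  green round: 438 × 3/16 = 82.125
  green wrinkled: 438 × 1/16 = 27.375
χ² = Σ (O − E)² / E
  yellow round: (245 − 246.375)² / 246.375 = 0.0077
  yellow wrinkled: (85 − 82.125)² / 82.125 = 0.1006
  green round: (80 − 82.125)² / 82.125 = 0.0550
  green wrinkled: (28 − 27.375)² / 27.375 = 0.0143
χ² = 0.0077 + 0.1006 + 0.0550 + 0.0143 = 0.1776 ≈ 0.178

0.178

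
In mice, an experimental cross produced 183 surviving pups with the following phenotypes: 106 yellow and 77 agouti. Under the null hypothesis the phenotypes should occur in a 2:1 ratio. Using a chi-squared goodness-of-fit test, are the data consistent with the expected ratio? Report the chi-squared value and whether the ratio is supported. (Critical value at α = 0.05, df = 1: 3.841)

The 2:1 ratio has 3 parts, so with N = 183 the expected counts are:
  yellow: 183 × 2/3 = 122
  agouti: 183 × 1/3 = 61
χ² = Σ (O − E)² / E
  yellow: (106 − 122)² / 122 = 2.0984
  agouti: (77 − 61)² / 61 = 4.1967
χ² = 2.0984 + 4.1967 = 6.2951 ≈ 6.295
Degrees of freedom = 2 − 1 = 1; critical value at α = 0.05 is 3.841.
Since 6.295 > 3.841, we reject the null hypothesis — the data do not fit the 2:1 ratio.

6.295; not consistent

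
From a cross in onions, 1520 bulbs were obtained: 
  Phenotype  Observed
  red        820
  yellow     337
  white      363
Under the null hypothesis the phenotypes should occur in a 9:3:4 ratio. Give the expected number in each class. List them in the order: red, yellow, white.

855, 285, 380

Total ratio parts = 16. Expected numbers out of 1520:
  red: 1520 × 9/16 = 855
  yellow: 1520 × 3/16 = 285
  white: 1520 × 4/16 = 380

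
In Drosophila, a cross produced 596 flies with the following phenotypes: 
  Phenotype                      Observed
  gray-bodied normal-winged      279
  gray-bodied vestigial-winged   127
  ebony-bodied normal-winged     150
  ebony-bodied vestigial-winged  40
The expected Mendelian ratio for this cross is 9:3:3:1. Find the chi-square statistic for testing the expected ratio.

24.814

The 9:3:3:1 ratio has 16 parts, so with N = 596 the expected counts are:
  gray-bodied normal-winged: 596 × 9/16 = 335.25
  gray-bodied vestigial-winged: 596 × 3/16 = 111.75
  ebony-bodied normal-winged: 596 × 3/16 = 111.75
  ebony-bodied vestigial-winged: 596 × 1/16 = 37.25
χ² = Σ (O − E)² / E
  gray-bodied normal-winged: (279 − 335.25)² / 335.25 = 9.4379
  gray-bodied vestigial-winged: (127 − 111.75)² / 111.75 = 2.0811
  ebony-bodied normal-winged: (150 − 111.75)² / 111.75 = 13.0923
  ebony-bodied vestigial-winged: (40 − 37.25)² / 37.25 = 0.2030
χ² = 9.4379 + 2.0811 + 13.0923 + 0.2030 = 24.8143 ≈ 24.814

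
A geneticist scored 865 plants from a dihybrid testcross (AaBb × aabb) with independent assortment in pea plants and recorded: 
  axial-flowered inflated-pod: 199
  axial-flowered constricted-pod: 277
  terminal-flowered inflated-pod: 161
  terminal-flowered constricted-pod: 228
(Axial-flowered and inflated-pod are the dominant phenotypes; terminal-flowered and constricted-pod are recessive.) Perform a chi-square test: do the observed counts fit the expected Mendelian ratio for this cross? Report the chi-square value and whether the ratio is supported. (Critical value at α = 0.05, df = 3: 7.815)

33.197; not consistent

A dihybrid testcross with independent assortment gives a 1:1:1:1 ratio.
The 1:1:1:1 ratio has 4 parts, so with N = 865 the expected counts are:
  axial-flowered inflated-pod: 865 × 1/4 = 216.25
  axial-flowered constricted-pod: 865 × 1/4 = 216.25
  terminal-flowered inflated-pod: 865 × 1/4 = 216.25
  terminal-flowered constricted-pod: 865 × 1/4 = 216.25
χ² = Σ (O − E)² / E
  axial-flowered inflated-pod: (199 − 216.25)² / 216.25 = 1.3760
  axial-flowered constricted-pod: (277 − 216.25)² / 216.25 = 17.0662
  terminal-flowered inflated-pod: (161 − 216.25)² / 216.25 = 14.1159
  terminal-flowered constricted-pod: (228 − 216.25)² / 216.25 = 0.6384
χ² = 1.3760 + 17.0662 + 14.1159 + 0.6384 = 33.1965 ≈ 33.197
Degrees of freedom = 4 − 1 = 3; critical value at α = 0.05 is 7.815.
Since 33.197 > 7.815, we reject the null hypothesis — the data do not fit the 1:1:1:1 ratio.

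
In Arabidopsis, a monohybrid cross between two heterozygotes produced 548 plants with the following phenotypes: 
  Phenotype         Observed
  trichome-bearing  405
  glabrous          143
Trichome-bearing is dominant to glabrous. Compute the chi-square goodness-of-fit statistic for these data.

0.350

For a monohybrid cross between heterozygotes with complete dominance, the expected phenotypic ratio is 3:1.
Under the 3:1 hypothesis (Σ ratio = 4, N = 548):
  trichome-bearing: 548 × 3/4 = 411
  glabrous: 548 × 1/4 = 137
χ² = Σ (O − E)² / E
  trichome-bearing: (405 − 411)² / 411 = 0.0876
  glabrous: (143 − 137)² / 137 = 0.2628
χ² = 0.0876 + 0.2628 = 0.3504 ≈ 0.350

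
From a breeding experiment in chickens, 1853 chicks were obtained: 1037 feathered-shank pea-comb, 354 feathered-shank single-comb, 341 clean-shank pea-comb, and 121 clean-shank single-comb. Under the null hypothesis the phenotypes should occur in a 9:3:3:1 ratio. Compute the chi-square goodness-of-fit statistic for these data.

Total ratio parts = 16. Expected numbers out of 1853:
  feathered-shank pea-comb: 1853 × 9/16 = 1042.3125
  feathered-shank single-comb: 1853 × 3/16 = 347.4375
  clean-shank pea-comb: 1853 × 3/16 = 347.4375
  clean-shank single-comb: 1853 × 1/16 = 115.8125
χ² = Σ (O − E)² / E
  feathered-shank pea-comb: (1037 − 1042.3125)² / 1042.3125 = 0.0271
  feathered-shank single-comb: (354 − 347.4375)² / 347.4375 = 0.1240
  clean-shank pea-comb: (341 − 347.4375)² / 347.4375 = 0.1193
  clean-shank single-comb: (121 − 115.8125)² / 115.8125 = 0.2324
χ² = 0.0271 + 0.1240 + 0.1193 + 0.2324 = 0.5028 ≈ 0.503

0.503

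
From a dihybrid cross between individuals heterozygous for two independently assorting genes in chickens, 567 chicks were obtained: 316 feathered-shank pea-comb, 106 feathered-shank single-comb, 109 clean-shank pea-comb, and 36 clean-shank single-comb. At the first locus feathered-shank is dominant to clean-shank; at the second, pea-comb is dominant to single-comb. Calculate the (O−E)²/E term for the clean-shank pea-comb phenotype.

A dihybrid F₂ with independent assortment and complete dominance at both loci gives a 9:3:3:1 phenotypic ratio.
The 9:3:3:1 ratio has 16 parts, so with N = 567 the expected counts are:
  feathered-shank pea-comb: 567 × 9/16 = 318.9375
  feathered-shank single-comb: 567 × 3/16 = 106.3125
  clean-shank pea-comb: 567 × 3/16 = 106.3125
  clean-shank single-comb: 567 × 1/16 = 35.4375
Contribution of clean-shank pea-comb: (109 − 106.3125)² / 106.3125 = 0.0679

0.068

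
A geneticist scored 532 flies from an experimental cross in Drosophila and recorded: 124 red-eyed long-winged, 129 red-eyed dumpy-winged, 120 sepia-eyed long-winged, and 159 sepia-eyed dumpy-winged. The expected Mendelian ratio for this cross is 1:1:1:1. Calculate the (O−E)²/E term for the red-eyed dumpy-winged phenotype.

0.120

Under the 1:1:1:1 hypothesis (Σ ratio = 4, N = 532):
  red-eyed long-winged: 532 × 1/4 = 133
  red-eyed dumpy-winged: 532 × 1/4 = 133
  sepia-eyed long-winged: 532 × 1/4 = 133
  sepia-eyed dumpy-winged: 532 × 1/4 = 133
Contribution of red-eyed dumpy-winged: (129 − 133)² / 133 = 0.1203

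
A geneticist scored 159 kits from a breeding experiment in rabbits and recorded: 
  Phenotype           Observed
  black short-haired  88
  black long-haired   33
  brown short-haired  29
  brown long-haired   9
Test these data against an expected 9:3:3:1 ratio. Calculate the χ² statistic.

0.474

Total ratio parts = 16. Expected numbers out of 159:
  black short-haired: 159 × 9/16 = 89.4375
  black long-haired: 159 × 3/16 = 29.8125
  brown short-haired: 159 × 3/16 = 29.8125
  brown long-haired: 159 × 1/16 = 9.9375
χ² = Σ (O − E)² / E
  black short-haired: (88 − 89.4375)² / 89.4375 = 0.0231
  black long-haired: (33 − 29.8125)² / 29.8125 = 0.3408
  brown short-haired: (29 − 29.8125)² / 29.8125 = 0.0221
  brown long-haired: (9 − 9.9375)² / 9.9375 = 0.0884
χ² = 0.0231 + 0.3408 + 0.0221 + 0.0884 = 0.4744 ≈ 0.474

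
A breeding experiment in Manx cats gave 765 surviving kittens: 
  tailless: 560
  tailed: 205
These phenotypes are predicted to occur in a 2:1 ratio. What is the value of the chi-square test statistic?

The 2:1 ratio has 3 parts, so with N = 765 the expected counts are:
  tailless: 765 × 2/3 = 510
  tailed: 765 × 1/3 = 255
χ² = Σ (O − E)² / E
  tailless: (560 − 510)² / 510 = 4.9020
  tailed: (205 − 255)² / 255 = 9.8039
χ² = 4.9020 + 9.8039 = 14.7059 ≈ 14.706

14.706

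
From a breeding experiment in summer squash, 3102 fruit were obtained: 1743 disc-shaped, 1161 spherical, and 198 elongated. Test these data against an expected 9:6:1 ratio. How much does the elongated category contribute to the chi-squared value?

0.088

Under the 9:6:1 hypothesis (Σ ratio = 16, N = 3102):
  disc-shaped: 3102 × 9/16 = 1744.875
  spherical: 3102 × 6/16 = 1163.25
  elongated: 3102 × 1/16 = 193.875
Contribution of elongated: (198 − 193.875)² / 193.875 = 0.0878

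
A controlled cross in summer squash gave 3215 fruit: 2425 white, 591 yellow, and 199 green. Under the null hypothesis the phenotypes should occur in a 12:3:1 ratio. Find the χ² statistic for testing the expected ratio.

The 12:3:1 ratio has 16 parts, so with N = 3215 the expected counts are:
  white: 3215 × 12/16 = 2411.25
  yellow: 3215 × 3/16 = 602.8125
  green: 3215 × 1/16 = 200.9375
χ² = Σ (O − E)² / E
  white: (2425 − 2411.25)² / 2411.25 = 0.0784
  yellow: (591 − 602.8125)² / 602.8125 = 0.2315
  green: (199 − 200.9375)² / 200.9375 = 0.0187
χ² = 0.0784 + 0.2315 + 0.0187 = 0.3286 ≈ 0.329

0.329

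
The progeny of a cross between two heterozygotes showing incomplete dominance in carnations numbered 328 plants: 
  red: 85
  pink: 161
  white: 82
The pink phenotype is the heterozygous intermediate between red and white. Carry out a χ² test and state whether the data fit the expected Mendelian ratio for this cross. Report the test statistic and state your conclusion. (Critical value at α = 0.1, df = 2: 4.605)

With incomplete dominance, a heterozygote × heterozygote cross gives a 1:2:1 phenotypic ratio.
The 1:2:1 ratio has 4 parts, so with N = 328 the expected counts are:
  red: 328 × 1/4 = 82
  pink: 328 × 2/4 = 164
  white: 328 × 1/4 = 82
χ² = Σ (O − E)² / E
  red: (85 − 82)² / 82 = 0.1098
  pink: (161 − 164)² / 164 = 0.0549
  white: (82 − 82)² / 82 = 0.0000
χ² = 0.1098 + 0.0549 + 0.0000 = 0.1647 ≈ 0.165
Degrees of freedom = 3 − 1 = 2; critical value at α = 0.1 is 4.605.
Since 0.165 < 4.605, we fail to reject the null hypothesis — the data are consistent with the 1:2:1 ratio.

0.165; consistent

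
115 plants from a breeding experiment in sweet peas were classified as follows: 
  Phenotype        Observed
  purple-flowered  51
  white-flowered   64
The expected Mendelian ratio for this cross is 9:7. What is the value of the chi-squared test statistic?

6.620

Under the 9:7 hypothesis (Σ ratio = 16, N = 115):
  purple-flowered: 115 × 9/16 = 64.6875
  white-flowered: 115 × 7/16 = 50.3125
χ² = Σ (O − E)² / E
  purple-flowered: (51 − 64.6875)² / 64.6875 = 2.8962
  white-flowered: (64 − 50.3125)² / 50.3125 = 3.7237
χ² = 2.8962 + 3.7237 = 6.6199 ≈ 6.620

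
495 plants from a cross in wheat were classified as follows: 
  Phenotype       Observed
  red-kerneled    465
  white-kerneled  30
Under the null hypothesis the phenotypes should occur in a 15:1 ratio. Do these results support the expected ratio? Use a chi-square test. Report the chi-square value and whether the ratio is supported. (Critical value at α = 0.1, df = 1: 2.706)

Under the 15:1 hypothesis (Σ ratio = 16, N = 495):
  red-kerneled: 495 × 15/16 = 464.0625
  white-kerneled: 495 × 1/16 = 30.9375
χ² = Σ (O − E)² / E
  red-kerneled: (465 − 464.0625)² / 464.0625 = 0.0019
  white-kerneled: (30 − 30.9375)² / 30.9375 = 0.0284
χ² = 0.0019 + 0.0284 = 0.0303 ≈ 0.030
Degrees of freedom = 2 − 1 = 1; critical value at α = 0.1 is 2.706.
Since 0.030 < 2.706, we fail to reject the null hypothesis — the data are consistent with the 15:1 ratio.

0.030; consistent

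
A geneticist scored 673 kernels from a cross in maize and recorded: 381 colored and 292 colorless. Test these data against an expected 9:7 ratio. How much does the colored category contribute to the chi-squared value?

0.016

Expected counts for N = 673 under a 9:7 ratio (total parts = 16):
  colored: 673 × 9/16 = 378.5625
  colorless: 673 × 7/16 = 294.4375
Contribution of colored: (381 − 378.5625)² / 378.5625 = 0.0157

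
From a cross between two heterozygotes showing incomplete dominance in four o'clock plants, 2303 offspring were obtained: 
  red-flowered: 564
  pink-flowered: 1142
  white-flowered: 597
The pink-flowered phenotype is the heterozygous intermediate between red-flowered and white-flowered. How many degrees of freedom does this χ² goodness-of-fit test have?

With incomplete dominance, a heterozygote × heterozygote cross gives a 1:2:1 phenotypic ratio.
A goodness-of-fit test with 3 phenotype classes has df = 3 − 1 = 2.

2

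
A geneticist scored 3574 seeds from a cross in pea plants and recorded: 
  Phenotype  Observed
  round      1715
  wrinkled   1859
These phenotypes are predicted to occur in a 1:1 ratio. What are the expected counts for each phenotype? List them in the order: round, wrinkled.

Under the 1:1 hypothesis (Σ ratio = 2, N = 3574):
  round: 3574 × 1/2 = 1787
  wrinkled: 3574 × 1/2 = 1787

1787, 1787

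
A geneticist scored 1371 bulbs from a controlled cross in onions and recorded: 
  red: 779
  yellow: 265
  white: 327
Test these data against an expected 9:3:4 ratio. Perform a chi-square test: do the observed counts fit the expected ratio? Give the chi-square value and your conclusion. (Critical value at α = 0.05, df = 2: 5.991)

Total ratio parts = 16. Expected numbers out of 1371:
  red: 1371 × 9/16 = 771.1875
  yellow: 1371 × 3/16 = 257.0625
  white: 1371 × 4/16 = 342.75
χ² = Σ (O − E)² / E
  red: (779 − 771.1875)² / 771.1875 = 0.0791
  yellow: (265 − 257.0625)² / 257.0625 = 0.2451
  white: (327 − 342.75)² / 342.75 = 0.7237
χ² = 0.0791 + 0.2451 + 0.7237 = 1.0479 ≈ 1.048
Degrees of freedom = 3 − 1 = 2; critical value at α = 0.05 is 5.991.
Since 1.048 < 5.991, we fail to reject the null hypothesis — the data are consistent with the 9:3:4 ratio.

1.048; consistent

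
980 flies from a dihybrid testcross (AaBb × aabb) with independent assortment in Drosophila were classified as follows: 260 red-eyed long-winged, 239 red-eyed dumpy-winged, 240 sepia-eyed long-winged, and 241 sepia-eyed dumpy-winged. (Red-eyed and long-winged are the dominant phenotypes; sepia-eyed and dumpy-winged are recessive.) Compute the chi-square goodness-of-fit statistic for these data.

1.233

A dihybrid testcross with independent assortment gives a 1:1:1:1 ratio.
Total ratio parts = 4. Expected numbers out of 980:
  red-eyed long-winged: 980 × 1/4 = 245
  red-eyed dumpy-winged: 980 × 1/4 = 245
  sepia-eyed long-winged: 980 × 1/4 = 245
  sepia-eyed dumpy-winged: 980 × 1/4 = 245
χ² = Σ (O − E)² / E
  red-eyed long-winged: (260 − 245)² / 245 = 0.9184
  red-eyed dumpy-winged: (239 − 245)² / 245 = 0.1469
  sepia-eyed long-winged: (240 − 245)² / 245 = 0.1020
  sepia-eyed dumpy-winged: (241 − 245)² / 245 = 0.0653
χ² = 0.9184 + 0.1469 + 0.1020 + 0.0653 = 1.2326 ≈ 1.233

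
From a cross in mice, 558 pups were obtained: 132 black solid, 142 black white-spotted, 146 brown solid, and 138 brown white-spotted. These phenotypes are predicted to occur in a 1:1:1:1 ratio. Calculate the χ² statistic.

0.767

Total ratio parts = 4. Expected numbers out of 558:
  black solid: 558 × 1/4 = 139.5
  black white-spotted: 558 × 1/4 = 139.5
  brown solid: 558 × 1/4 = 139.5
  brown white-spotted: 558 × 1/4 = 139.5
χ² = Σ (O − E)² / E
  black solid: (132 − 139.5)² / 139.5 = 0.4032
  black white-spotted: (142 − 139.5)² / 139.5 = 0.0448
  brown solid: (146 − 139.5)² / 139.5 = 0.3029
  brown white-spotted: (138 − 139.5)² / 139.5 = 0.0161
χ² = 0.4032 + 0.0448 + 0.3029 + 0.0161 = 0.767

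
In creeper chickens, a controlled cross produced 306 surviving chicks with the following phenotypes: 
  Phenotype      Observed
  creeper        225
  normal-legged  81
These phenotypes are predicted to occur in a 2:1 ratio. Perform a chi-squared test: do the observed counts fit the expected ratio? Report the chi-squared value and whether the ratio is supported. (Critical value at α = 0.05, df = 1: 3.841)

6.485; not consistent

Expected counts for N = 306 under a 2:1 ratio (total parts = 3):
  creeper: 306 × 2/3 = 204
  normal-legged: 306 × 1/3 = 102
χ² = Σ (O − E)² / E
  creeper: (225 − 204)² / 204 = 2.1618
  normal-legged: (81 − 102)² / 102 = 4.3235
χ² = 2.1618 + 4.3235 = 6.4853 ≈ 6.485
Degrees of freedom = 2 − 1 = 1; critical value at α = 0.05 is 3.841.
Since 6.485 > 3.841, we reject the null hypothesis — the data do not fit the 2:1 ratio.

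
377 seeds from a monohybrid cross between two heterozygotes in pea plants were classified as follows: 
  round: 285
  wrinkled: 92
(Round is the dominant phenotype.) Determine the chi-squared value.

For a monohybrid cross between heterozygotes with complete dominance, the expected phenotypic ratio is 3:1.
Total ratio parts = 4. Expected numbers out of 377:
  round: 377 × 3/4 = 282.75
  wrinkled: 377 × 1/4 = 94.25
χ² = Σ (O − E)² / E
  round: (285 − 282.75)² / 282.75 = 0.0179
  wrinkled: (92 − 94.25)² / 94.25 = 0.0537
χ² = 0.0179 + 0.0537 = 0.0716 ≈ 0.072

0.072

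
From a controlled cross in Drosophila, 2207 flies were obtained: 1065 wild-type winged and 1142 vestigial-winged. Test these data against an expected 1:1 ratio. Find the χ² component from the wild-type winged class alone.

1.343

Under the 1:1 hypothesis (Σ ratio = 2, N = 2207):
  wild-type winged: 2207 × 1/2 = 1103.5
  vestigial-winged: 2207 × 1/2 = 1103.5
Contribution of wild-type winged: (1065 − 1103.5)² / 1103.5 = 1.3432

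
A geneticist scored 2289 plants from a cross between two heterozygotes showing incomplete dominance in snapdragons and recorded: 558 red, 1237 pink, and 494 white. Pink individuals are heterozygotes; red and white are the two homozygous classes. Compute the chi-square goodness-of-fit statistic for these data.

18.531

With incomplete dominance, a heterozygote × heterozygote cross gives a 1:2:1 phenotypic ratio.
The 1:2:1 ratio has 4 parts, so with N = 2289 the expected counts are:
  red: 2289 × 1/4 = 572.25
  pink: 2289 × 2/4 = 1144.5
  white: 2289 × 1/4 = 572.25
χ² = Σ (O − E)² / E
  red: (558 − 572.25)² / 572.25 = 0.3548
  pink: (1237 − 1144.5)² / 1144.5 = 7.4760
  white: (494 − 572.25)² / 572.25 = 10.7000
χ² = 0.3548 + 7.4760 + 10.7000 = 18.5308 ≈ 18.531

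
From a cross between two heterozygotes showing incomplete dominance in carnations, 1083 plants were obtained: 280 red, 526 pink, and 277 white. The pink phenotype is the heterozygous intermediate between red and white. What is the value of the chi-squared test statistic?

With incomplete dominance, a heterozygote × heterozygote cross gives a 1:2:1 phenotypic ratio.
Total ratio parts = 4. Expected numbers out of 1083:
  red: 1083 × 1/4 = 270.75
  pink: 1083 × 2/4 = 541.5
  white: 1083 × 1/4 = 270.75
χ² = Σ (O − E)² / E
  red: (280 − 270.75)² / 270.75 = 0.3160
  pink: (526 − 541.5)² / 541.5 = 0.4437
  white: (277 − 270.75)² / 270.75 = 0.1443
χ² = 0.3160 + 0.4437 + 0.1443 = 0.904

0.904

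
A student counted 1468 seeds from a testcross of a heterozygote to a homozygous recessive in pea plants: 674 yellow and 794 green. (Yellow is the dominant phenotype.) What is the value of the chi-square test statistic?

A testcross of a heterozygote (Aa × aa) gives a 1:1 phenotypic ratio.
Under the 1:1 hypothesis (Σ ratio = 2, N = 1468):
  yellow: 1468 × 1/2 = 734
  green: 1468 × 1/2 = 734
χ² = Σ (O − E)² / E
  yellow: (674 − 734)² / 734 = 4.9046
  green: (794 − 734)² / 734 = 4.9046
χ² = 4.9046 + 4.9046 = 9.8092 ≈ 9.809

9.809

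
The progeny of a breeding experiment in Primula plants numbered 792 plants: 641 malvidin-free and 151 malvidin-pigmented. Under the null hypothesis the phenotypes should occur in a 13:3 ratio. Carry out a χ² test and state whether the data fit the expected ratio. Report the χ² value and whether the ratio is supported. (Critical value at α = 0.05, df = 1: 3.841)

0.052; consistent

Expected counts for N = 792 under a 13:3 ratio (total parts = 16):
  malvidin-free: 792 × 13/16 = 643.5
  malvidin-pigmented: 792 × 3/16 = 148.5
χ² = Σ (O − E)² / E
  malvidin-free: (641 − 643.5)² / 643.5 = 0.0097
  malvidin-pigmented: (151 − 148.5)² / 148.5 = 0.0421
χ² = 0.0097 + 0.0421 = 0.0518 ≈ 0.052
Degrees of freedom = 2 − 1 = 1; critical value at α = 0.05 is 3.841.
Since 0.052 < 3.841, we fail to reject the null hypothesis — the data are consistent with the 13:3 ratio.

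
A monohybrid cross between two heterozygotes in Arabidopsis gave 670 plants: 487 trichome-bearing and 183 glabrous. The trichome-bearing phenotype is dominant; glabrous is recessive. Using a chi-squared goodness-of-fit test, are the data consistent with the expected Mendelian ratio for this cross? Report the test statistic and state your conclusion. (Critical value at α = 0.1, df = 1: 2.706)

For a monohybrid cross between heterozygotes with complete dominance, the expected phenotypic ratio is 3:1.
The 3:1 ratio has 4 parts, so with N = 670 the expected counts are:
  trichome-bearing: 670 × 3/4 = 502.5
  glabrous: 670 × 1/4 = 167.5
χ² = Σ (O − E)² / E
  trichome-bearing: (487 − 502.5)² / 502.5 = 0.4781
  glabrous: (183 − 167.5)² / 167.5 = 1.4343
χ² = 0.4781 + 1.4343 = 1.9124 ≈ 1.912
Degrees of freedom = 2 − 1 = 1; critical value at α = 0.1 is 2.706.
Since 1.912 < 2.706, we fail to reject the null hypothesis — the data are consistent with the 3:1 ratio.

1.912; consistent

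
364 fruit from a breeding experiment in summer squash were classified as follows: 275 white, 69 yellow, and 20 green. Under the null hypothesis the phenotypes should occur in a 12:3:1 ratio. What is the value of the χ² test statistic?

0.355

The 12:3:1 ratio has 16 parts, so with N = 364 the expected counts are:
  white: 364 × 12/16 = 273
  yellow: 364 × 3/16 = 68.25
  green: 364 × 1/16 = 22.75
χ² = Σ (O − E)² / E
  white: (275 − 273)² / 273 = 0.0147
  yellow: (69 − 68.25)² / 68.25 = 0.0082
  green: (20 − 22.75)² / 22.75 = 0.3324
χ² = 0.0147 + 0.0082 + 0.3324 = 0.3553 ≈ 0.355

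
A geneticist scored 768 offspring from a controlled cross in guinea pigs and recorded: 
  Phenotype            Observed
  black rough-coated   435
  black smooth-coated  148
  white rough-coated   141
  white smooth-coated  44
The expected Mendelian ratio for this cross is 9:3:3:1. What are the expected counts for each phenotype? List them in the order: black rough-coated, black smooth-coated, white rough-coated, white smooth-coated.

Under the 9:3:3:1 hypothesis (Σ ratio = 16, N = 768):
  black rough-coated: 768 × 9/16 = 432
  black smooth-coated: 768 × 3/16 = 144
  white rough-coated: 768 × 3/16 = 144
  white smooth-coated: 768 × 1/16 = 48

432, 144, 144, 48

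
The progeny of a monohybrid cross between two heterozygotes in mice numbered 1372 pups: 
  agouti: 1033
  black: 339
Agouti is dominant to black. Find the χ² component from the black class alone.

0.047

For a monohybrid cross between heterozygotes with complete dominance, the expected phenotypic ratio is 3:1.
The 3:1 ratio has 4 parts, so with N = 1372 the expected counts are:
  agouti: 1372 × 3/4 = 1029
  black: 1372 × 1/4 = 343
Contribution of black: (339 − 343)² / 343 = 0.0466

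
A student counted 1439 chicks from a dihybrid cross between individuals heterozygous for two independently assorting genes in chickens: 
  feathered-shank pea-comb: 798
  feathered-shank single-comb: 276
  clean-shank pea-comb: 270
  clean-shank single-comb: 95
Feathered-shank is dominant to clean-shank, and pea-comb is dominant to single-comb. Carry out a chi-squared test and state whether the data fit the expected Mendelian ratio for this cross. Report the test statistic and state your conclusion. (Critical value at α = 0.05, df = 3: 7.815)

0.589; consistent

A dihybrid F₂ with independent assortment and complete dominance at both loci gives a 9:3:3:1 phenotypic ratio.
Expected counts for N = 1439 under a 9:3:3:1 ratio (total parts = 16):
  feathered-shank pea-comb: 1439 × 9/16 = 809.4375
  feathered-shank single-comb: 1439 × 3/16 = 269.8125
  clean-shank pea-comb: 1439 × 3/16 = 269.8125
  clean-shank single-comb: 1439 × 1/16 = 89.9375
χ² = Σ (O − E)² / E
  feathered-shank pea-comb: (798 − 809.4375)² / 809.4375 = 0.1616
  feathered-shank single-comb: (276 − 269.8125)² / 269.8125 = 0.1419
  clean-shank pea-comb: (270 − 269.8125)² / 269.8125 = 0.0001
  clean-shank single-comb: (95 − 89.9375)² / 89.9375 = 0.2850
χ² = 0.1616 + 0.1419 + 0.0001 + 0.2850 = 0.5886 ≈ 0.589
Degrees of freedom = 4 − 1 = 3; critical value at α = 0.05 is 7.815.
Since 0.589 < 7.815, we fail to reject the null hypothesis — the data are consistent with the 9:3:3:1 ratio.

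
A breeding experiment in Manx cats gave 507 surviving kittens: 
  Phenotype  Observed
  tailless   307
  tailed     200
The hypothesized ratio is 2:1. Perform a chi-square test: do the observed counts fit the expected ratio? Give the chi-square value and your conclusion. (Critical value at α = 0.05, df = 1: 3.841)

Total ratio parts = 3. Expected numbers out of 507:
  tailless: 507 × 2/3 = 338
  tailed: 507 × 1/3 = 169
χ² = Σ (O − E)² / E
  tailless: (307 − 338)² / 338 = 2.8432
  tailed: (200 − 169)² / 169 = 5.6864
χ² = 2.8432 + 5.6864 = 8.5296 ≈ 8.530
Degrees of freedom = 2 − 1 = 1; critical value at α = 0.05 is 3.841.
Since 8.530 > 3.841, we reject the null hypothesis — the data do not fit the 2:1 ratio.

8.530; not consistent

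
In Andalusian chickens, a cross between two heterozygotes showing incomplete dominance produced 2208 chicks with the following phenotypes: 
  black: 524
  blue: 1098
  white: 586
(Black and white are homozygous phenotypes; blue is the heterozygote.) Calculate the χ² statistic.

3.547

With incomplete dominance, a heterozygote × heterozygote cross gives a 1:2:1 phenotypic ratio.
The 1:2:1 ratio has 4 parts, so with N = 2208 the expected counts are:
  black: 2208 × 1/4 = 552
  blue: 2208 × 2/4 = 1104
  white: 2208 × 1/4 = 552
χ² = Σ (O − E)² / E
  black: (524 − 552)² / 552 = 1.4203
  blue: (1098 − 1104)² / 1104 = 0.0326
  white: (586 − 552)² / 552 = 2.0942
χ² = 1.4203 + 0.0326 + 2.0942 = 3.5471 ≈ 3.547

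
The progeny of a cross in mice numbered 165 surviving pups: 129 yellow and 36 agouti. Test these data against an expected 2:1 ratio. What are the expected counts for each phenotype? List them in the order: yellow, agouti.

110, 55

Under the 2:1 hypothesis (Σ ratio = 3, N = 165):
  yellow: 165 × 2/3 = 110
  agouti: 165 × 1/3 = 55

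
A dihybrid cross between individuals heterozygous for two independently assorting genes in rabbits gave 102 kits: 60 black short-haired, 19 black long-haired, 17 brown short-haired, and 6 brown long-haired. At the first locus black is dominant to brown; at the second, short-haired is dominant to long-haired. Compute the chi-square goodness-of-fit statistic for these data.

A dihybrid F₂ with independent assortment and complete dominance at both loci gives a 9:3:3:1 phenotypic ratio.
Total ratio parts = 16. Expected numbers out of 102:
  black short-haired: 102 × 9/16 = 57.375
  black long-haired: 102 × 3/16 = 19.125
  brown short-haired: 102 × 3/16 = 19.125
  brown long-haired: 102 × 1/16 = 6.375
χ² = Σ (O − E)² / E
  black short-haired: (60 − 57.375)² / 57.375 = 0.1201
  black long-haired: (19 − 19.125)² / 19.125 = 0.0008
  brown short-haired: (17 − 19.125)² / 19.125 = 0.2361
  brown long-haired: (6 − 6.375)² / 6.375 = 0.0221
χ² = 0.1201 + 0.0008 + 0.2361 + 0.0221 = 0.3791 ≈ 0.379

0.379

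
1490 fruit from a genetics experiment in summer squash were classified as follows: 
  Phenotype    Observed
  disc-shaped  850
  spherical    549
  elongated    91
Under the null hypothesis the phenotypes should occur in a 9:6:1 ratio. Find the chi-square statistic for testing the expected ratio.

The 9:6:1 ratio has 16 parts, so with N = 1490 the expected counts are:
  disc-shaped: 1490 × 9/16 = 838.125
  spherical: 1490 × 6/16 = 558.75
  elongated: 1490 × 1/16 = 93.125
χ² = Σ (O − E)² / E
  disc-shaped: (850 − 838.125)² / 838.125 = 0.1683
  spherical: (549 − 558.75)² / 558.75 = 0.1701
  elongated: (91 − 93.125)² / 93.125 = 0.0485
χ² = 0.1683 + 0.1701 + 0.0485 = 0.3869 ≈ 0.387

0.387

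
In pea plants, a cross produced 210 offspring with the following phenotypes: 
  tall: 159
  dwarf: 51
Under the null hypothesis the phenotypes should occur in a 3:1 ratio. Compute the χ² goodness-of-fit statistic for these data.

The 3:1 ratio has 4 parts, so with N = 210 the expected counts are:
  tall: 210 × 3/4 = 157.5
  dwarf: 210 × 1/4 = 52.5
χ² = Σ (O − E)² / E
  tall: (159 − 157.5)² / 157.5 = 0.0143
  dwarf: (51 − 52.5)² / 52.5 = 0.0429
χ² = 0.0143 + 0.0429 = 0.0572 ≈ 0.057

0.057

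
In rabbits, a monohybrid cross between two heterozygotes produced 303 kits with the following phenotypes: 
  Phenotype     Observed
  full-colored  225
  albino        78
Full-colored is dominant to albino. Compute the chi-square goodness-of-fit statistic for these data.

For a monohybrid cross between heterozygotes with complete dominance, the expected phenotypic ratio is 3:1.
The 3:1 ratio has 4 parts, so with N = 303 the expected counts are:
  full-colored: 303 × 3/4 = 227.25
  albino: 303 × 1/4 = 75.75
χ² = Σ (O − E)² / E
  full-colored: (225 − 227.25)² / 227.25 = 0.0223
  albino: (78 − 75.75)² / 75.75 = 0.0668
χ² = 0.0223 + 0.0668 = 0.0891 ≈ 0.089

0.089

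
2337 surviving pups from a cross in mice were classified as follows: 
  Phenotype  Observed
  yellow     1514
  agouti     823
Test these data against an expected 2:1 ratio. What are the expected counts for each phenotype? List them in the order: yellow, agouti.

Expected counts for N = 2337 under a 2:1 ratio (total parts = 3):
  yellow: 2337 × 2/3 = 1558
  agouti: 2337 × 1/3 = 779

1558, 779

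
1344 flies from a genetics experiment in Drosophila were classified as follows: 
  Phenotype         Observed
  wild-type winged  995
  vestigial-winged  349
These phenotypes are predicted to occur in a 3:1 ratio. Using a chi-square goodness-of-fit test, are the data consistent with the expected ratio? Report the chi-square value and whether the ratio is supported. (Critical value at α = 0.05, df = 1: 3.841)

0.671; consistent

Under the 3:1 hypothesis (Σ ratio = 4, N = 1344):
  wild-type winged: 1344 × 3/4 = 1008
  vestigial-winged: 1344 × 1/4 = 336
χ² = Σ (O − E)² / E
  wild-type winged: (995 − 1008)² / 1008 = 0.1677
  vestigial-winged: (349 − 336)² / 336 = 0.5030
χ² = 0.1677 + 0.5030 = 0.6707 ≈ 0.671
Degrees of freedom = 2 − 1 = 1; critical value at α = 0.05 is 3.841.
Since 0.671 < 3.841, we fail to reject the null hypothesis — the data are consistent with the 3:1 ratio.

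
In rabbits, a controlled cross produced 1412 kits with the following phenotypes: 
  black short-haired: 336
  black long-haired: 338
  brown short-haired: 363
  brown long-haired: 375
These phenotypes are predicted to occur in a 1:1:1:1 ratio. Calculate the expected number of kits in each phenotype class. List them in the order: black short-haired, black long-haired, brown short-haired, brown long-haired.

353, 353, 353, 353

Total ratio parts = 4. Expected numbers out of 1412:
  black short-haired: 1412 × 1/4 = 353
  black long-haired: 1412 × 1/4 = 353
  brown short-haired: 1412 × 1/4 = 353
  brown long-haired: 1412 × 1/4 = 353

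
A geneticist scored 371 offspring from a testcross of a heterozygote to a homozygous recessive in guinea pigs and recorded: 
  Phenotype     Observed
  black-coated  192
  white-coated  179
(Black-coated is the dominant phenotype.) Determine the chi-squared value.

0.456

A testcross of a heterozygote (Aa × aa) gives a 1:1 phenotypic ratio.
Expected counts for N = 371 under a 1:1 ratio (total parts = 2):
  black-coated: 371 × 1/2 = 185.5
  white-coated: 371 × 1/2 = 185.5
χ² = Σ (O − E)² / E
  black-coated: (192 − 185.5)² / 185.5 = 0.2278
  white-coated: (179 − 185.5)² / 185.5 = 0.2278
χ² = 0.2278 + 0.2278 = 0.4556 ≈ 0.456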